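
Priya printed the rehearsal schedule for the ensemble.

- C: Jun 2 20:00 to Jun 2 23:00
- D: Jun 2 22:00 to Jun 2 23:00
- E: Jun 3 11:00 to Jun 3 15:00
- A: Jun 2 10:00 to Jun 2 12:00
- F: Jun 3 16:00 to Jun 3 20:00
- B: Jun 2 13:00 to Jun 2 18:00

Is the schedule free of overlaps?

Sorted by start: A, B, C, D, E, F.
B starts after A ends, so nothing later overlaps A either.
C starts after B ends, so nothing later overlaps B either.
D starts before C ends → C and D overlap.
That's a conflict, so the schedule is not conflict-free.

No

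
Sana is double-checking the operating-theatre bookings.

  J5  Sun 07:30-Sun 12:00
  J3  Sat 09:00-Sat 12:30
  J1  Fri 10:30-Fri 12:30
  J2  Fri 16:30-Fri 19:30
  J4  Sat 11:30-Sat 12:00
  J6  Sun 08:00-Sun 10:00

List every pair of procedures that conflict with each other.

J3 & J4, J5 & J6

Check each pair: they overlap iff neither finishes before the other starts.
Sorted by start: J1, J2, J3, J4, J5, J6.
J2 starts after J1 ends — done with J1.
J3 starts after J2 ends — done with J2.
J4 starts before J3 ends → J3 and J4 overlap.
J5 starts after J3 ends — done with J3.
J5 starts after J4 ends — done with J4.
J6 starts before J5 ends → J5 and J6 overlap.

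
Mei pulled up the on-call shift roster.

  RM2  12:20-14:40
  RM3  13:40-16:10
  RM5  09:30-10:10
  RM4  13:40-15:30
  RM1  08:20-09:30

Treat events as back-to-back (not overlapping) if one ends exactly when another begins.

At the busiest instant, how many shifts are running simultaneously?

3

Sort all start/end points and keep a running count:
08:20 start RM1 → 1
09:30 end RM1 → 0
09:30 start RM5 → 1
10:10 end RM5 → 0
12:20 start RM2 → 1
13:40 start RM3 → 2
13:40 start RM4 → 3
14:40 end RM2 → 2
15:30 end RM4 → 1
16:10 end RM3 → 0
Peak is 3, at 13:40 (RM2, RM3, RM4).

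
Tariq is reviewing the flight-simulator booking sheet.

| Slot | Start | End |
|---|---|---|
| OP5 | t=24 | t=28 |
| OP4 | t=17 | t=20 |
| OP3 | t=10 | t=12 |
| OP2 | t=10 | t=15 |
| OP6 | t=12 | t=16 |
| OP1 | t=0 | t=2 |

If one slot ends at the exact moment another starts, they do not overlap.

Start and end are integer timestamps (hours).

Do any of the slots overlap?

Two intervals overlap when each starts before the other ends.
Sorted by start: OP1, OP2, OP3, OP6, OP4, OP5.
OP2 starts after OP1 ends, so OP1 has no further overlaps.
OP3 starts before OP2 ends → OP2 and OP3 overlap.
That's a conflict, so the schedule is not conflict-free.

Yes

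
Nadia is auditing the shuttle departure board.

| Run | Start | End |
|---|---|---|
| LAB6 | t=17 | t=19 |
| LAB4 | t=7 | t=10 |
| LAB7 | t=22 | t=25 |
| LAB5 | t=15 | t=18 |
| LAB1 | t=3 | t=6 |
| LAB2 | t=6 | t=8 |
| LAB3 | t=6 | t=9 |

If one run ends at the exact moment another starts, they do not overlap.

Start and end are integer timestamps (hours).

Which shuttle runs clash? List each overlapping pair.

Sorted by start: LAB1, LAB2, LAB3, LAB4, LAB5, LAB6, LAB7.
LAB2 starts exactly when LAB1 ends (back-to-back, no overlap) — done with LAB1.
LAB3 starts before LAB2 ends → LAB2 and LAB3 overlap.
LAB4 starts before LAB2 ends → LAB2 and LAB4 overlap.
LAB5 starts after LAB2 ends — done with LAB2.
LAB4 starts before LAB3 ends → LAB3 and LAB4 overlap.
LAB5 starts after LAB3 ends — done with LAB3.
LAB5 starts after LAB4 ends — done with LAB4.
LAB6 starts before LAB5 ends → LAB5 and LAB6 overlap.
LAB7 starts after LAB5 ends.
LAB7 starts after LAB6 ends.

LAB2 & LAB3, LAB2 & LAB4, LAB3 & LAB4, LAB5 & LAB6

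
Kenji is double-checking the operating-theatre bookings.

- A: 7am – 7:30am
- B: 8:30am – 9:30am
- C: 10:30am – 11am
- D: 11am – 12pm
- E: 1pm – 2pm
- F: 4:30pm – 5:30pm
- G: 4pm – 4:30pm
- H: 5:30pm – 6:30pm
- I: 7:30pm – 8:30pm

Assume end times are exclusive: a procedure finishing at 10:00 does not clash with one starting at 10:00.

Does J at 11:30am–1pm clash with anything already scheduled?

A: ends 7:30am at or before J starts 11:30am → clear.
B: ends 9:30am at or before J starts 11:30am → clear.
C: ends 11am at or before J starts 11:30am → clear.
D: starts 11am before J ends 1pm, and ends 12pm after J starts 11:30am → overlap.
E: starts 1pm at or after J ends 1pm → clear.
G: starts 4pm at or after J ends 1pm → clear.
F: starts 4:30pm at or after J ends 1pm → clear.
H: starts 5:30pm at or after J ends 1pm → clear.
I: starts 7:30pm at or after J ends 1pm → clear.
J overlaps D.

Yes — it overlaps D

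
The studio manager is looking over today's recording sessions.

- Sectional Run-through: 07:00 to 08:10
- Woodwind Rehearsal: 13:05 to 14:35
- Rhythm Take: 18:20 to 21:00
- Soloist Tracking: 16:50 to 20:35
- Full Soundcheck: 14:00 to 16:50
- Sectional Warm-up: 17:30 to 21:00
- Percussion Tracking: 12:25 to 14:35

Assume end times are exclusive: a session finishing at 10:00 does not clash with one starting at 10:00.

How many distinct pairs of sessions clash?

6

Sorted by start: Sectional Run-through, Percussion Tracking, Woodwind Rehearsal, Full Soundcheck, Soloist Tracking, Sectional Warm-up, Rhythm Take.
Percussion Tracking starts after Sectional Run-through ends, so Sectional Run-through has no further overlaps.
Woodwind Rehearsal starts before Percussion Tracking ends → Percussion Tracking and Woodwind Rehearsal overlap.
Full Soundcheck starts before Percussion Tracking ends → Percussion Tracking and Full Soundcheck overlap.
Soloist Tracking starts after Percussion Tracking ends, so Percussion Tracking has no further overlaps.
Full Soundcheck starts before Woodwind Rehearsal ends → Woodwind Rehearsal and Full Soundcheck overlap.
Soloist Tracking starts after Woodwind Rehearsal ends, so Woodwind Rehearsal has no further overlaps.
Soloist Tracking starts exactly when Full Soundcheck ends (back-to-back, no overlap), so Full Soundcheck has no further overlaps.
Sectional Warm-up starts before Soloist Tracking ends → Soloist Tracking and Sectional Warm-up overlap.
Rhythm Take starts before Soloist Tracking ends → Soloist Tracking and Rhythm Take overlap.
Rhythm Take starts before Sectional Warm-up ends → Sectional Warm-up and Rhythm Take overlap.
Overlapping pairs: Full Soundcheck & Percussion Tracking, Full Soundcheck & Woodwind Rehearsal, Percussion Tracking & Woodwind Rehearsal, Rhythm Take & Sectional Warm-up, Rhythm Take & Soloist Tracking, Sectional Warm-up & Soloist Tracking — 6 in total.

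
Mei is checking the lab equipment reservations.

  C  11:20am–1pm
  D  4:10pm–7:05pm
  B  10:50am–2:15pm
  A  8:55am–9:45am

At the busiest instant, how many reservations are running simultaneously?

Walk through starts and ends in time order (an end at T is processed before a start at T):
8:55am start A → 1
9:45am end A → 0
10:50am start B → 1
11:20am start C → 2
1pm end C → 1
2:15pm end B → 0
4:10pm start D → 1
7:05pm end D → 0
Peak is 2, at 11:20am (B, C).

2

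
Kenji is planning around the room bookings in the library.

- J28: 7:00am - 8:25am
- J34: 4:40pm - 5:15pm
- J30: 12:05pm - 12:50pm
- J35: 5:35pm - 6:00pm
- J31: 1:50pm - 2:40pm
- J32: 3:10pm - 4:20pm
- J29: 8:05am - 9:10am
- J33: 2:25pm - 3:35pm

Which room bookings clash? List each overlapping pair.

J28 & J29, J31 & J33, J32 & J33

Sorted by start: J28, J29, J30, J31, J33, J32, J34, J35.
J29 starts before J28 ends → J28 and J29 overlap.
J30 starts after J28 ends, so nothing later overlaps J28 either.
J30 starts after J29 ends, so nothing later overlaps J29 either.
J31 starts after J30 ends, so nothing later overlaps J30 either.
J33 starts before J31 ends → J31 and J33 overlap.
J32 starts after J31 ends, so nothing later overlaps J31 either.
J32 starts before J33 ends → J33 and J32 overlap.
J34 starts after J33 ends, so nothing later overlaps J33 either.
J34 starts after J32 ends, so nothing later overlaps J32 either.
J35 starts after J34 ends.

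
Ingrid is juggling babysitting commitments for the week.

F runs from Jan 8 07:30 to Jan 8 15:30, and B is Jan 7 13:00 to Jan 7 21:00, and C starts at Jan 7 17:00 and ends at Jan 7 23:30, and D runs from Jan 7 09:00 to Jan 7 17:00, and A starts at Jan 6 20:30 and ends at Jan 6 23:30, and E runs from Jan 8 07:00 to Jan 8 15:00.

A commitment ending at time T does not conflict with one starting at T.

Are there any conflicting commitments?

Yes

Sorted by start: A, D, B, C, E, F.
D starts after A ends; A is clear from here.
B starts before D ends → D and B overlap.
That's a conflict, so the schedule is not conflict-free.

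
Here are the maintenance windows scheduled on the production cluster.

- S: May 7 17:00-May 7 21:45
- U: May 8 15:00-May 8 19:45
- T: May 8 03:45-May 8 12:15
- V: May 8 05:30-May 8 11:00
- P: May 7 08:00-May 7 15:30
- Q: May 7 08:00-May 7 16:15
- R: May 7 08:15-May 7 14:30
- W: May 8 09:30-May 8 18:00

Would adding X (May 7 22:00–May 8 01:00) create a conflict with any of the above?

P: ends May 7 15:30 at or before X starts May 7 22:00 → clear.
Q: ends May 7 16:15 at or before X starts May 7 22:00 → clear.
R: ends May 7 14:30 at or before X starts May 7 22:00 → clear.
S: ends May 7 21:45 at or before X starts May 7 22:00 → clear.
T: starts May 8 03:45 at or after X ends May 8 01:00 → clear.
V: starts May 8 05:30 at or after X ends May 8 01:00 → clear.
W: starts May 8 09:30 at or after X ends May 8 01:00 → clear.
U: starts May 8 15:00 at or after X ends May 8 01:00 → clear.

No — it doesn't clash with anything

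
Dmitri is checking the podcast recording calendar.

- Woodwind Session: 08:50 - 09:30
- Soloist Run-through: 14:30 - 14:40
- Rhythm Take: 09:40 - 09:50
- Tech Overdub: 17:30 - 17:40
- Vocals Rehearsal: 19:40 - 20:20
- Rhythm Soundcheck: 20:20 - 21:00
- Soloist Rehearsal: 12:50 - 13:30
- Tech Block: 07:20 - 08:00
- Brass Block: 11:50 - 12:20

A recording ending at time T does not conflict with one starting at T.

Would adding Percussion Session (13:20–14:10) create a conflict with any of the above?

Tech Block: ends 08:00 at or before Percussion Session starts 13:20 → clear.
Woodwind Session: ends 09:30 at or before Percussion Session starts 13:20 → clear.
Rhythm Take: ends 09:50 at or before Percussion Session starts 13:20 → clear.
Brass Block: ends 12:20 at or before Percussion Session starts 13:20 → clear.
Soloist Rehearsal: starts 12:50 before Percussion Session ends 14:10, and ends 13:30 after Percussion Session starts 13:20 → overlap.
Soloist Run-through: starts 14:30 at or after Percussion Session ends 14:10 → clear.
Tech Overdub: starts 17:30 at or after Percussion Session ends 14:10 → clear.
Vocals Rehearsal: starts 19:40 at or after Percussion Session ends 14:10 → clear.
Rhythm Soundcheck: starts 20:20 at or after Percussion Session ends 14:10 → clear.
Percussion Session overlaps Soloist Rehearsal.

Yes — it overlaps Soloist Rehearsal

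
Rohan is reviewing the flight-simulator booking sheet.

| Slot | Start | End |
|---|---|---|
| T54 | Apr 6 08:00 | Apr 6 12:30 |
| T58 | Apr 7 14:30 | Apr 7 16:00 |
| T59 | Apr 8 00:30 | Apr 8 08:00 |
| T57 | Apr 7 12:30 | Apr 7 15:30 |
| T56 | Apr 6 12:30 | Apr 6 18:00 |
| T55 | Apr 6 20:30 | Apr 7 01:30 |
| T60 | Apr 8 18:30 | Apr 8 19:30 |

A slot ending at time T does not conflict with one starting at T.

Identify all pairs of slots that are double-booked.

Check each pair: they overlap iff neither finishes before the other starts.
Sorted by start: T54, T56, T55, T57, T58, T59, T60.
T56 starts exactly when T54 ends (back-to-back, no overlap), so nothing later overlaps T54 either.
T55 starts after T56 ends, so nothing later overlaps T56 either.
T57 starts after T55 ends, so nothing later overlaps T55 either.
T58 starts before T57 ends → T57 and T58 overlap.
T59 starts after T57 ends, so nothing later overlaps T57 either.
T59 starts after T58 ends, so nothing later overlaps T58 either.
T60 starts after T59 ends.

T57 & T58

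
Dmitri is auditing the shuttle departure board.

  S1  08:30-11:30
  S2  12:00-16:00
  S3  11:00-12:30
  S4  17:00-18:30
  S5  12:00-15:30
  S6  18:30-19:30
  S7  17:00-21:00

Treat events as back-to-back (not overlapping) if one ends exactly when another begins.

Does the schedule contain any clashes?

Yes

Sorted by start: S1, S3, S2, S5, S4, S7, S6.
S3 starts before S1 ends → S1 and S3 overlap.
That's a conflict, so the schedule is not conflict-free.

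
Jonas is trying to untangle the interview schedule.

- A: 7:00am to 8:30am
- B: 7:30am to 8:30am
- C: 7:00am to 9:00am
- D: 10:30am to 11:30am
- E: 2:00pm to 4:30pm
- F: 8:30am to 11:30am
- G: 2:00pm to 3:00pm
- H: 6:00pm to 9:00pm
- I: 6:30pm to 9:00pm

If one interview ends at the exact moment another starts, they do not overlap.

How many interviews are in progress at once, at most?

Walk through starts and ends in time order (an end at T is processed before a start at T):
7:00am start A → 1
7:00am start C → 2
7:30am start B → 3
8:30am end A → 2
8:30am end B → 1
8:30am start F → 2
9:00am end C → 1
10:30am start D → 2
11:30am end D → 1
11:30am end F → 0
2:00pm start E → 1
2:00pm start G → 2
3:00pm end G → 1
4:30pm end E → 0
6:00pm start H → 1
6:30pm start I → 2
9:00pm end H → 1
9:00pm end I → 0
Peak is 3, at 7:30am (A, B, C).

3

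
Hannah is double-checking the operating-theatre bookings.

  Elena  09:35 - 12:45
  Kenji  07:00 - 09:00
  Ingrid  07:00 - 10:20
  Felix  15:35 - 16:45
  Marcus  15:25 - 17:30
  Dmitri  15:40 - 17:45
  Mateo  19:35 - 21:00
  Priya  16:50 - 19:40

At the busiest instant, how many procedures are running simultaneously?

3

Sweep the timeline, counting +1 at each start and −1 at each end (ends before starts at a tie):
07:00 start Ingrid → 1
07:00 start Kenji → 2
09:00 end Kenji → 1
09:35 start Elena → 2
10:20 end Ingrid → 1
12:45 end Elena → 0
15:25 start Marcus → 1
15:35 start Felix → 2
15:40 start Dmitri → 3
16:45 end Felix → 2
16:50 start Priya → 3
17:30 end Marcus → 2
17:45 end Dmitri → 1
19:35 start Mateo → 2
19:40 end Priya → 1
21:00 end Mateo → 0
Peak is 3, at 15:40 (Dmitri, Felix, Marcus).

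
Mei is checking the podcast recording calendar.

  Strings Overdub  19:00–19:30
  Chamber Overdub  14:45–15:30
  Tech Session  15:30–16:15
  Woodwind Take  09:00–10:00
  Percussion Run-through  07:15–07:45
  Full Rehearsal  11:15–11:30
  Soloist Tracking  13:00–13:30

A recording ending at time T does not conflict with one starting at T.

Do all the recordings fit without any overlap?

Yes

Sorted by start: Percussion Run-through, Woodwind Take, Full Rehearsal, Soloist Tracking, Chamber Overdub, Tech Session, Strings Overdub.
Woodwind Take starts after Percussion Run-through ends, so Percussion Run-through has no further overlaps.
Full Rehearsal starts after Woodwind Take ends, so Woodwind Take has no further overlaps.
Soloist Tracking starts after Full Rehearsal ends, so Full Rehearsal has no further overlaps.
Chamber Overdub starts after Soloist Tracking ends, so Soloist Tracking has no further overlaps.
Tech Session starts exactly when Chamber Overdub ends (back-to-back, no overlap), so Chamber Overdub has no further overlaps.
Strings Overdub starts after Tech Session ends.
Every pair is clear; the schedule has no overlaps.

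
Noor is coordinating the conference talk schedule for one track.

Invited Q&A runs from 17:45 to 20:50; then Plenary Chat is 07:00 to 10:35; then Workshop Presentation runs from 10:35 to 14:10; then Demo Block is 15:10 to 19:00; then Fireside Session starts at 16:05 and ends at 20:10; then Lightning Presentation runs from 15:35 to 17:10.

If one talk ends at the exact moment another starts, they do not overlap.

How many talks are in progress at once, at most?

Walk through starts and ends in time order (an end at T is processed before a start at T):
07:00 start Plenary Chat → 1
10:35 end Plenary Chat → 0
10:35 start Workshop Presentation → 1
14:10 end Workshop Presentation → 0
15:10 start Demo Block → 1
15:35 start Lightning Presentation → 2
16:05 start Fireside Session → 3
17:10 end Lightning Presentation → 2
17:45 start Invited Q&A → 3
19:00 end Demo Block → 2
20:10 end Fireside Session → 1
20:50 end Invited Q&A → 0
Peak is 3, at 16:05 (Demo Block, Fireside Session, Lightning Presentation).

3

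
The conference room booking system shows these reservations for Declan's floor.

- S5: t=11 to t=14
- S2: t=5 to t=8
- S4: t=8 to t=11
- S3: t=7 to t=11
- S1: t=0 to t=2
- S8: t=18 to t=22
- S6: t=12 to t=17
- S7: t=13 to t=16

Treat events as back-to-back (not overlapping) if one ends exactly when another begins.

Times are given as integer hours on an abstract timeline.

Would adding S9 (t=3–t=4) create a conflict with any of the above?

S1: ends t=2 at or before S9 starts t=3 → clear.
S2: starts t=5 at or after S9 ends t=4 → clear.
S3: starts t=7 at or after S9 ends t=4 → clear.
S4: starts t=8 at or after S9 ends t=4 → clear.
S5: starts t=11 at or after S9 ends t=4 → clear.
S6: starts t=12 at or after S9 ends t=4 → clear.
S7: starts t=13 at or after S9 ends t=4 → clear.
S8: starts t=18 at or after S9 ends t=4 → clear.

No — it doesn't clash with anything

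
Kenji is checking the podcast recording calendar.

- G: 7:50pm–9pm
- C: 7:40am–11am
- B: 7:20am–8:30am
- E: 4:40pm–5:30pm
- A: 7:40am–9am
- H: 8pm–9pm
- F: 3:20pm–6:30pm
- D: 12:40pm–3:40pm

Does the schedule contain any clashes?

Yes

Check each pair: they overlap iff neither finishes before the other starts.
Sorted by start: B, A, C, D, F, E, G, H.
A starts before B ends → B and A overlap.
That's a conflict, so the schedule is not conflict-free.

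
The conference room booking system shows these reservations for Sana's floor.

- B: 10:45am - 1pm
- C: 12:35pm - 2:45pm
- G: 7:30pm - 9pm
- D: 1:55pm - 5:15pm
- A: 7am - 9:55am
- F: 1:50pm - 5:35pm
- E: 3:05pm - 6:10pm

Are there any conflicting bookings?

Two intervals overlap when each starts before the other ends.
Sorted by start: A, B, C, F, D, E, G.
B starts after A ends — done with A.
C starts before B ends → B and C overlap.
That's a conflict, so the schedule is not conflict-free.

Yes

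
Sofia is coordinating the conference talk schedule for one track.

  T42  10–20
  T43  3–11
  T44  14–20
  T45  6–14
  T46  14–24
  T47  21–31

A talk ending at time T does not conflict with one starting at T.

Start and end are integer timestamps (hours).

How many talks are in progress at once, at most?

3

Sort all start/end points and keep a running count:
3 start T43 → 1
6 start T45 → 2
10 start T42 → 3
11 end T43 → 2
14 end T45 → 1
14 start T44 → 2
14 start T46 → 3
20 end T42 → 2
20 end T44 → 1
21 start T47 → 2
24 end T46 → 1
31 end T47 → 0
Peak is 3, at 10 (T42, T43, T45).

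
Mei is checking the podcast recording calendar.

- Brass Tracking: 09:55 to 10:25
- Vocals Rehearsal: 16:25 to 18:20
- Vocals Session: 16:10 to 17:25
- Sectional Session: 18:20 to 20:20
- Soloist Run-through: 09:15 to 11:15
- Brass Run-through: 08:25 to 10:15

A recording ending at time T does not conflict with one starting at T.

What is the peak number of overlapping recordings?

Sort all start/end points and keep a running count:
08:25 start Brass Run-through → 1
09:15 start Soloist Run-through → 2
09:55 start Brass Tracking → 3
10:15 end Brass Run-through → 2
10:25 end Brass Tracking → 1
11:15 end Soloist Run-through → 0
16:10 start Vocals Session → 1
16:25 start Vocals Rehearsal → 2
17:25 end Vocals Session → 1
18:20 end Vocals Rehearsal → 0
18:20 start Sectional Session → 1
20:20 end Sectional Session → 0
Peak is 3, at 09:55 (Brass Run-through, Brass Tracking, Soloist Run-through).

3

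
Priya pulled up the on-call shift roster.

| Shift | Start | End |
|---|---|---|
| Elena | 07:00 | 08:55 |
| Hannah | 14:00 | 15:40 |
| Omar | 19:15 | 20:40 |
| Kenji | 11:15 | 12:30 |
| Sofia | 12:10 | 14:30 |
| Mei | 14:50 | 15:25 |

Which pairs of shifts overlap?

Sorted by start: Elena, Kenji, Sofia, Hannah, Mei, Omar.
Kenji starts after Elena ends, so Elena has no further overlaps.
Sofia starts before Kenji ends → Kenji and Sofia overlap.
Hannah starts after Kenji ends, so Kenji has no further overlaps.
Hannah starts before Sofia ends → Sofia and Hannah overlap.
Mei starts after Sofia ends, so Sofia has no further overlaps.
Mei starts before Hannah ends → Hannah and Mei overlap.
Omar starts after Hannah ends.
Omar starts after Mei ends.

Hannah & Mei, Hannah & Sofia, Kenji & Sofia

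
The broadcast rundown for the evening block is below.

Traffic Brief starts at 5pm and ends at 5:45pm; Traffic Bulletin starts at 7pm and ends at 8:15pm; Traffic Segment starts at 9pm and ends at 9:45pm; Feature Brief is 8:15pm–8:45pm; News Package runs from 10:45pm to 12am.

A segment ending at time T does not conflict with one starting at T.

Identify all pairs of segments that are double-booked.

no conflicts

Sorted by start: Traffic Brief, Traffic Bulletin, Feature Brief, Traffic Segment, News Package.
Traffic Bulletin starts after Traffic Brief ends — done with Traffic Brief.
Feature Brief starts exactly when Traffic Bulletin ends (back-to-back, no overlap) — done with Traffic Bulletin.
Traffic Segment starts after Feature Brief ends — done with Feature Brief.
News Package starts after Traffic Segment ends.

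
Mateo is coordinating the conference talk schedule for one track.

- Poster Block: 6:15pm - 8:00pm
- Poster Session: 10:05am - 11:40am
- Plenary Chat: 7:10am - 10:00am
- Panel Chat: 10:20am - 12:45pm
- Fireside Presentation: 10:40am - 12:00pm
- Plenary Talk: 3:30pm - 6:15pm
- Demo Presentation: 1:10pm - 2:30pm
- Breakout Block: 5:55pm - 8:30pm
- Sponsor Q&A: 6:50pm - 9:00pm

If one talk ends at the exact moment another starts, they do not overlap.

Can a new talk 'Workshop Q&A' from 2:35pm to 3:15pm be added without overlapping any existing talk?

Plenary Chat: ends 10:00am at or before Workshop Q&A starts 2:35pm → clear.
Poster Session: ends 11:40am at or before Workshop Q&A starts 2:35pm → clear.
Panel Chat: ends 12:45pm at or before Workshop Q&A starts 2:35pm → clear.
Fireside Presentation: ends 12:00pm at or before Workshop Q&A starts 2:35pm → clear.
Demo Presentation: ends 2:30pm at or before Workshop Q&A starts 2:35pm → clear.
Plenary Talk: starts 3:30pm at or after Workshop Q&A ends 3:15pm → clear.
Breakout Block: starts 5:55pm at or after Workshop Q&A ends 3:15pm → clear.
Poster Block: starts 6:15pm at or after Workshop Q&A ends 3:15pm → clear.
Sponsor Q&A: starts 6:50pm at or after Workshop Q&A ends 3:15pm → clear.

Yes — the slot is free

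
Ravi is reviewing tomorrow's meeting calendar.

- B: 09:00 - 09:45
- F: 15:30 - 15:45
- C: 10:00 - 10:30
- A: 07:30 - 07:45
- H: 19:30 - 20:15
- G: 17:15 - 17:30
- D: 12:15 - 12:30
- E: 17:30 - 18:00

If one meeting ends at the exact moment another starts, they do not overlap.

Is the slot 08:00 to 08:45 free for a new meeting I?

A: ends 07:45 at or before I starts 08:00 → clear.
B: starts 09:00 at or after I ends 08:45 → clear.
C: starts 10:00 at or after I ends 08:45 → clear.
D: starts 12:15 at or after I ends 08:45 → clear.
F: starts 15:30 at or after I ends 08:45 → clear.
G: starts 17:15 at or after I ends 08:45 → clear.
E: starts 17:30 at or after I ends 08:45 → clear.
H: starts 19:30 at or after I ends 08:45 → clear.

Yes — the slot is free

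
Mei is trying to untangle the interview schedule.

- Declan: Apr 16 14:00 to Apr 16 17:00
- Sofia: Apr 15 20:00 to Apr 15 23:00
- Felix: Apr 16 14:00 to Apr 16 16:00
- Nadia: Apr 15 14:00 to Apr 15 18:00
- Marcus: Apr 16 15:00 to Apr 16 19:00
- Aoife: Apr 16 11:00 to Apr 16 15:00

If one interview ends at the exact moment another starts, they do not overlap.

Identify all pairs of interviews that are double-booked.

Sorted by start: Nadia, Sofia, Aoife, Declan, Felix, Marcus.
Sofia starts after Nadia ends — done with Nadia.
Aoife starts after Sofia ends — done with Sofia.
Declan starts before Aoife ends → Aoife and Declan overlap.
Felix starts before Aoife ends → Aoife and Felix overlap.
Marcus starts exactly when Aoife ends (back-to-back, no overlap).
Felix starts before Declan ends → Declan and Felix overlap.
Marcus starts before Declan ends → Declan and Marcus overlap.
Marcus starts before Felix ends → Felix and Marcus overlap.

Aoife & Declan, Aoife & Felix, Declan & Felix, Declan & Marcus, Felix & Marcus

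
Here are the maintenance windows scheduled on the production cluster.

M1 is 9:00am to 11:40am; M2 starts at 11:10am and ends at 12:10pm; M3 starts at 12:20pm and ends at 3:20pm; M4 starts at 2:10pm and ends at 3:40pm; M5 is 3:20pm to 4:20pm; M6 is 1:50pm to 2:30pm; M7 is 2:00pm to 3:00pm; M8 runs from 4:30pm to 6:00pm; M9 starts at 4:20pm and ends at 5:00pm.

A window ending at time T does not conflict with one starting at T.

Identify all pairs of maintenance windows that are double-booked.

Two intervals overlap when each starts before the other ends.
Sorted by start: M1, M2, M3, M6, M7, M4, M5, M9, M8.
M2 starts before M1 ends → M1 and M2 overlap.
M3 starts after M1 ends — done with M1.
M3 starts after M2 ends — done with M2.
M6 starts before M3 ends → M3 and M6 overlap.
M7 starts before M3 ends → M3 and M7 overlap.
M4 starts before M3 ends → M3 and M4 overlap.
M5 starts exactly when M3 ends (back-to-back, no overlap) — done with M3.
M7 starts before M6 ends → M6 and M7 overlap.
M4 starts before M6 ends → M6 and M4 overlap.
M5 starts after M6 ends — done with M6.
M4 starts before M7 ends → M7 and M4 overlap.
M5 starts after M7 ends — done with M7.
M5 starts before M4 ends → M4 and M5 overlap.
M9 starts after M4 ends — done with M4.
M9 starts exactly when M5 ends (back-to-back, no overlap) — done with M5.
M8 starts before M9 ends → M9 and M8 overlap.

M1 & M2, M3 & M4, M3 & M6, M3 & M7, M4 & M5, M4 & M6, M4 & M7, M6 & M7, M8 & M9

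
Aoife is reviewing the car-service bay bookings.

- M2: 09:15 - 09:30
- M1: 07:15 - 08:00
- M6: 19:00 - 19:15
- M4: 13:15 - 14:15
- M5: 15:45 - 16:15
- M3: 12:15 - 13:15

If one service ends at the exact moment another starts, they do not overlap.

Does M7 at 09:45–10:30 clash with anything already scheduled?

No — it doesn't clash with anything

M1: ends 08:00 at or before M7 starts 09:45 → clear.
M2: ends 09:30 at or before M7 starts 09:45 → clear.
M3: starts 12:15 at or after M7 ends 10:30 → clear.
M4: starts 13:15 at or after M7 ends 10:30 → clear.
M5: starts 15:45 at or after M7 ends 10:30 → clear.
M6: starts 19:00 at or after M7 ends 10:30 → clear.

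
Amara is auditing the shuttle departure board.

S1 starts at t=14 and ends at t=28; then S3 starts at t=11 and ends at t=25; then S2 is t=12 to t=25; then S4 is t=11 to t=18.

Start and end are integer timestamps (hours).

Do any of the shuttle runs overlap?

Sorted by start: S3, S4, S2, S1.
S4 starts before S3 ends → S3 and S4 overlap.
That's a conflict, so the schedule is not conflict-free.

Yes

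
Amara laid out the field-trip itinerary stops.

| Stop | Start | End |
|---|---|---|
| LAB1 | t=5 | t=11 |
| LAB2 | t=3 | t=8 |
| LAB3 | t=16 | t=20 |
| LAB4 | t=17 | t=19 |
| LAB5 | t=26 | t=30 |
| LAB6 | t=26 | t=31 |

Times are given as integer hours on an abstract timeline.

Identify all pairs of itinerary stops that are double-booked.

LAB1 & LAB2, LAB3 & LAB4, LAB5 & LAB6

Sorted by start: LAB2, LAB1, LAB3, LAB4, LAB5, LAB6.
LAB1 starts before LAB2 ends → LAB2 and LAB1 overlap.
LAB3 starts after LAB2 ends, so LAB2 has no further overlaps.
LAB3 starts after LAB1 ends, so LAB1 has no further overlaps.
LAB4 starts before LAB3 ends → LAB3 and LAB4 overlap.
LAB5 starts after LAB3 ends, so LAB3 has no further overlaps.
LAB5 starts after LAB4 ends, so LAB4 has no further overlaps.
LAB6 starts before LAB5 ends → LAB5 and LAB6 overlap.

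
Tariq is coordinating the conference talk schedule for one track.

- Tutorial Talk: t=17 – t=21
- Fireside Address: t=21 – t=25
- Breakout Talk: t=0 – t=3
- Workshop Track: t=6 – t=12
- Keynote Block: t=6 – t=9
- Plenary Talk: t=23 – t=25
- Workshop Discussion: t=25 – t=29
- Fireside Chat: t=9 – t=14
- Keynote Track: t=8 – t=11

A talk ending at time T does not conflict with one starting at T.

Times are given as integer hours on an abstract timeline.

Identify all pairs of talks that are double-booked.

Fireside Address & Plenary Talk, Fireside Chat & Keynote Track, Fireside Chat & Workshop Track, Keynote Block & Keynote Track, Keynote Block & Workshop Track, Keynote Track & Workshop Track

Check each pair: they overlap iff neither finishes before the other starts.
Sorted by start: Breakout Talk, Keynote Block, Workshop Track, Keynote Track, Fireside Chat, Tutorial Talk, Fireside Address, Plenary Talk, Workshop Discussion.
Keynote Block starts after Breakout Talk ends; Breakout Talk is clear from here.
Workshop Track starts before Keynote Block ends → Keynote Block and Workshop Track overlap.
Keynote Track starts before Keynote Block ends → Keynote Block and Keynote Track overlap.
Fireside Chat starts exactly when Keynote Block ends (back-to-back, no overlap); Keynote Block is clear from here.
Keynote Track starts before Workshop Track ends → Workshop Track and Keynote Track overlap.
Fireside Chat starts before Workshop Track ends → Workshop Track and Fireside Chat overlap.
Tutorial Talk starts after Workshop Track ends; Workshop Track is clear from here.
Fireside Chat starts before Keynote Track ends → Keynote Track and Fireside Chat overlap.
Tutorial Talk starts after Keynote Track ends; Keynote Track is clear from here.
Tutorial Talk starts after Fireside Chat ends; Fireside Chat is clear from here.
Fireside Address starts exactly when Tutorial Talk ends (back-to-back, no overlap); Tutorial Talk is clear from here.
Plenary Talk starts before Fireside Address ends → Fireside Address and Plenary Talk overlap.
Workshop Discussion starts exactly when Fireside Address ends (back-to-back, no overlap).
Workshop Discussion starts exactly when Plenary Talk ends (back-to-back, no overlap).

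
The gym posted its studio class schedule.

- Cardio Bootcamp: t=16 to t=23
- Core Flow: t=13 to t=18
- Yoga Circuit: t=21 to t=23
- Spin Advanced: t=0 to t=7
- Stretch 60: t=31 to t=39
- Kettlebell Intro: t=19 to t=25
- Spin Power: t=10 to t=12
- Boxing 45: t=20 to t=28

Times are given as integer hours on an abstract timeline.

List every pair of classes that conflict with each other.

Sorted by start: Spin Advanced, Spin Power, Core Flow, Cardio Bootcamp, Kettlebell Intro, Boxing 45, Yoga Circuit, Stretch 60.
Spin Power starts after Spin Advanced ends — done with Spin Advanced.
Core Flow starts after Spin Power ends — done with Spin Power.
Cardio Bootcamp starts before Core Flow ends → Core Flow and Cardio Bootcamp overlap.
Kettlebell Intro starts after Core Flow ends — done with Core Flow.
Kettlebell Intro starts before Cardio Bootcamp ends → Cardio Bootcamp and Kettlebell Intro overlap.
Boxing 45 starts before Cardio Bootcamp ends → Cardio Bootcamp and Boxing 45 overlap.
Yoga Circuit starts before Cardio Bootcamp ends → Cardio Bootcamp and Yoga Circuit overlap.
Stretch 60 starts after Cardio Bootcamp ends.
Boxing 45 starts before Kettlebell Intro ends → Kettlebell Intro and Boxing 45 overlap.
Yoga Circuit starts before Kettlebell Intro ends → Kettlebell Intro and Yoga Circuit overlap.
Stretch 60 starts after Kettlebell Intro ends.
Yoga Circuit starts before Boxing 45 ends → Boxing 45 and Yoga Circuit overlap.
Stretch 60 starts after Boxing 45 ends.
Stretch 60 starts after Yoga Circuit ends.

Boxing 45 & Cardio Bootcamp, Boxing 45 & Kettlebell Intro, Boxing 45 & Yoga Circuit, Cardio Bootcamp & Core Flow, Cardio Bootcamp & Kettlebell Intro, Cardio Bootcamp & Yoga Circuit, Kettlebell Intro & Yoga Circuit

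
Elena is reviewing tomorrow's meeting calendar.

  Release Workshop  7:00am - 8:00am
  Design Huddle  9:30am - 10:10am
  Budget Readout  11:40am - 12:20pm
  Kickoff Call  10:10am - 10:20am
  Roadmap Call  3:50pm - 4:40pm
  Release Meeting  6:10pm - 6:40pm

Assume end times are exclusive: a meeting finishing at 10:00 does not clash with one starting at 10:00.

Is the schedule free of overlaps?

Check each pair: they overlap iff neither finishes before the other starts.
Sorted by start: Release Workshop, Design Huddle, Kickoff Call, Budget Readout, Roadmap Call, Release Meeting.
Design Huddle starts after Release Workshop ends; Release Workshop is clear from here.
Kickoff Call starts exactly when Design Huddle ends (back-to-back, no overlap); Design Huddle is clear from here.
Budget Readout starts after Kickoff Call ends; Kickoff Call is clear from here.
Roadmap Call starts after Budget Readout ends; Budget Readout is clear from here.
Release Meeting starts after Roadmap Call ends.
Every pair is clear; the schedule has no overlaps.

Yes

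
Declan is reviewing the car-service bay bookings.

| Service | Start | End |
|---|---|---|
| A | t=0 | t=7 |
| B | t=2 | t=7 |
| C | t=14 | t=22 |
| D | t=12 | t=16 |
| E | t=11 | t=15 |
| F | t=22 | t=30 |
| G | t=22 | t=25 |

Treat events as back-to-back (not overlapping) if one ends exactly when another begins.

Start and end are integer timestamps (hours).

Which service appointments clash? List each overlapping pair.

Sorted by start: A, B, E, D, C, F, G.
B starts before A ends → A and B overlap.
E starts after A ends; A is clear from here.
E starts after B ends; B is clear from here.
D starts before E ends → E and D overlap.
C starts before E ends → E and C overlap.
F starts after E ends; E is clear from here.
C starts before D ends → D and C overlap.
F starts after D ends; D is clear from here.
F starts exactly when C ends (back-to-back, no overlap); C is clear from here.
G starts before F ends → F and G overlap.

A & B, C & D, C & E, D & E, F & G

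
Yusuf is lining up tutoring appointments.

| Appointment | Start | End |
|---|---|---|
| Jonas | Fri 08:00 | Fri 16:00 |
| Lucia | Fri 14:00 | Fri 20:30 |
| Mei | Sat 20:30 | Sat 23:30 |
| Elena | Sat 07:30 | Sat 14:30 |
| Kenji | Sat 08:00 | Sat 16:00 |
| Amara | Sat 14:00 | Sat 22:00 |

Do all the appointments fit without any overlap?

Sorted by start: Jonas, Lucia, Elena, Kenji, Amara, Mei.
Lucia starts before Jonas ends → Jonas and Lucia overlap.
That's a conflict, so the schedule is not conflict-free.

No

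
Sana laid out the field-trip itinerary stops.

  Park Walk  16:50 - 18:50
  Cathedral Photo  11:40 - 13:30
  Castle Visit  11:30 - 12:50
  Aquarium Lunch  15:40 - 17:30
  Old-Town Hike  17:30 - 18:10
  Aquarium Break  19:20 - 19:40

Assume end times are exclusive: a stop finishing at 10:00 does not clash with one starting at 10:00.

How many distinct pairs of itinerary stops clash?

3

Sorted by start: Castle Visit, Cathedral Photo, Aquarium Lunch, Park Walk, Old-Town Hike, Aquarium Break.
Cathedral Photo starts before Castle Visit ends → Castle Visit and Cathedral Photo overlap.
Aquarium Lunch starts after Castle Visit ends, so Castle Visit has no further overlaps.
Aquarium Lunch starts after Cathedral Photo ends, so Cathedral Photo has no further overlaps.
Park Walk starts before Aquarium Lunch ends → Aquarium Lunch and Park Walk overlap.
Old-Town Hike starts exactly when Aquarium Lunch ends (back-to-back, no overlap), so Aquarium Lunch has no further overlaps.
Old-Town Hike starts before Park Walk ends → Park Walk and Old-Town Hike overlap.
Aquarium Break starts after Park Walk ends.
Aquarium Break starts after Old-Town Hike ends.
Overlapping pairs: Aquarium Lunch & Park Walk, Castle Visit & Cathedral Photo, Old-Town Hike & Park Walk — 3 in total.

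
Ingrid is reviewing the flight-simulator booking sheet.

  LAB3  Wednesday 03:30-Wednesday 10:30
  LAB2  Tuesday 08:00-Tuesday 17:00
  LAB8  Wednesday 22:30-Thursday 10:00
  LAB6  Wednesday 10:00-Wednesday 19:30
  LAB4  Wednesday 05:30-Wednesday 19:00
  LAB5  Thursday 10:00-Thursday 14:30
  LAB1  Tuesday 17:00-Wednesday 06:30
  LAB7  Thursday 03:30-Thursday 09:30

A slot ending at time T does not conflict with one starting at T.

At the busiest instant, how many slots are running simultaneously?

Sweep the timeline, counting +1 at each start and −1 at each end (ends before starts at a tie):
Tuesday 08:00 start LAB2 → 1
Tuesday 17:00 end LAB2 → 0
Tuesday 17:00 start LAB1 → 1
Wednesday 03:30 start LAB3 → 2
Wednesday 05:30 start LAB4 → 3
Wednesday 06:30 end LAB1 → 2
Wednesday 10:00 start LAB6 → 3
Wednesday 10:30 end LAB3 → 2
Wednesday 19:00 end LAB4 → 1
Wednesday 19:30 end LAB6 → 0
Wednesday 22:30 start LAB8 → 1
Thursday 03:30 start LAB7 → 2
Thursday 09:30 end LAB7 → 1
Thursday 10:00 end LAB8 → 0
Thursday 10:00 start LAB5 → 1
Thursday 14:30 end LAB5 → 0
Peak is 3, at Wednesday 05:30 (LAB1, LAB3, LAB4).

3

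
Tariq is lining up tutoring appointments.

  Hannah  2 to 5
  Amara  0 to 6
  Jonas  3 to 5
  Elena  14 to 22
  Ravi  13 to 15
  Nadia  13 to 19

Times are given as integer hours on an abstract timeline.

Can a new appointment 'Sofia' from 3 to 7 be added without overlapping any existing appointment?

Amara: starts 0 before Sofia ends 7, and ends 6 after Sofia starts 3 → overlap.
Hannah: starts 2 before Sofia ends 7, and ends 5 after Sofia starts 3 → overlap.
Jonas: starts 3 before Sofia ends 7, and ends 5 after Sofia starts 3 → overlap.
Ravi: starts 13 at or after Sofia ends 7 → clear.
Nadia: starts 13 at or after Sofia ends 7 → clear.
Elena: starts 14 at or after Sofia ends 7 → clear.
Sofia overlaps Hannah, Amara, Jonas.

No — it overlaps Amara, Hannah, Jonas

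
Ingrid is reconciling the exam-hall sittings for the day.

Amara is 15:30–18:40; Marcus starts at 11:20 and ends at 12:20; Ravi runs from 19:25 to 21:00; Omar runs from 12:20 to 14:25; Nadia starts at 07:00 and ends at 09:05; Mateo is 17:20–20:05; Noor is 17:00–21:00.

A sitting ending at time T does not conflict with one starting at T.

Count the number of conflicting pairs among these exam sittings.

Sorted by start: Nadia, Marcus, Omar, Amara, Noor, Mateo, Ravi.
Marcus starts after Nadia ends — done with Nadia.
Omar starts exactly when Marcus ends (back-to-back, no overlap) — done with Marcus.
Amara starts after Omar ends — done with Omar.
Noor starts before Amara ends → Amara and Noor overlap.
Mateo starts before Amara ends → Amara and Mateo overlap.
Ravi starts after Amara ends.
Mateo starts before Noor ends → Noor and Mateo overlap.
Ravi starts before Noor ends → Noor and Ravi overlap.
Ravi starts before Mateo ends → Mateo and Ravi overlap.
Overlapping pairs: Amara & Mateo, Amara & Noor, Mateo & Noor, Mateo & Ravi, Noor & Ravi — 5 in total.

5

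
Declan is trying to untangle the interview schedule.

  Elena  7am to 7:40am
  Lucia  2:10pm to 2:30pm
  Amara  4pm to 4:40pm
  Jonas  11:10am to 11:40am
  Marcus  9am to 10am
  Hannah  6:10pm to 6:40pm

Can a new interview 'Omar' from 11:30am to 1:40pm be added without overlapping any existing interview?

Elena: ends 7:40am at or before Omar starts 11:30am → clear.
Marcus: ends 10am at or before Omar starts 11:30am → clear.
Jonas: starts 11:10am before Omar ends 1:40pm, and ends 11:40am after Omar starts 11:30am → overlap.
Lucia: starts 2:10pm at or after Omar ends 1:40pm → clear.
Amara: starts 4pm at or after Omar ends 1:40pm → clear.
Hannah: starts 6:10pm at or after Omar ends 1:40pm → clear.
Omar overlaps Jonas.

No — it overlaps Jonas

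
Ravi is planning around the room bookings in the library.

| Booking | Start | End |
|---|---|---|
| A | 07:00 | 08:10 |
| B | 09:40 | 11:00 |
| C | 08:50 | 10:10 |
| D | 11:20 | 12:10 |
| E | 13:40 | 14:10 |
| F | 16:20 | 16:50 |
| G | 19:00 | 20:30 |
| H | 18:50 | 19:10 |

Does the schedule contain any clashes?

Yes

Sorted by start: A, C, B, D, E, F, H, G.
C starts after A ends, so nothing later overlaps A either.
B starts before C ends → C and B overlap.
That's a conflict, so the schedule is not conflict-free.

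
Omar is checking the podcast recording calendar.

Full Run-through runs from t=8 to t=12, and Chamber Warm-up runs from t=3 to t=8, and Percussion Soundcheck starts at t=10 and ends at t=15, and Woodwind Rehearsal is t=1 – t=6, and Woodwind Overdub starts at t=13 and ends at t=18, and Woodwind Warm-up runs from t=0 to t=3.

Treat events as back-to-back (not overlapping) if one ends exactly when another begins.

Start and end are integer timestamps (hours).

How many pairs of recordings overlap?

4

Two intervals overlap when each starts before the other ends.
Sorted by start: Woodwind Warm-up, Woodwind Rehearsal, Chamber Warm-up, Full Run-through, Percussion Soundcheck, Woodwind Overdub.
Woodwind Rehearsal starts before Woodwind Warm-up ends → Woodwind Warm-up and Woodwind Rehearsal overlap.
Chamber Warm-up starts exactly when Woodwind Warm-up ends (back-to-back, no overlap) — done with Woodwind Warm-up.
Chamber Warm-up starts before Woodwind Rehearsal ends → Woodwind Rehearsal and Chamber Warm-up overlap.
Full Run-through starts after Woodwind Rehearsal ends — done with Woodwind Rehearsal.
Full Run-through starts exactly when Chamber Warm-up ends (back-to-back, no overlap) — done with Chamber Warm-up.
Percussion Soundcheck starts before Full Run-through ends → Full Run-through and Percussion Soundcheck overlap.
Woodwind Overdub starts after Full Run-through ends.
Woodwind Overdub starts before Percussion Soundcheck ends → Percussion Soundcheck and Woodwind Overdub overlap.
Overlapping pairs: Chamber Warm-up & Woodwind Rehearsal, Full Run-through & Percussion Soundcheck, Percussion Soundcheck & Woodwind Overdub, Woodwind Rehearsal & Woodwind Warm-up — 4 in total.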